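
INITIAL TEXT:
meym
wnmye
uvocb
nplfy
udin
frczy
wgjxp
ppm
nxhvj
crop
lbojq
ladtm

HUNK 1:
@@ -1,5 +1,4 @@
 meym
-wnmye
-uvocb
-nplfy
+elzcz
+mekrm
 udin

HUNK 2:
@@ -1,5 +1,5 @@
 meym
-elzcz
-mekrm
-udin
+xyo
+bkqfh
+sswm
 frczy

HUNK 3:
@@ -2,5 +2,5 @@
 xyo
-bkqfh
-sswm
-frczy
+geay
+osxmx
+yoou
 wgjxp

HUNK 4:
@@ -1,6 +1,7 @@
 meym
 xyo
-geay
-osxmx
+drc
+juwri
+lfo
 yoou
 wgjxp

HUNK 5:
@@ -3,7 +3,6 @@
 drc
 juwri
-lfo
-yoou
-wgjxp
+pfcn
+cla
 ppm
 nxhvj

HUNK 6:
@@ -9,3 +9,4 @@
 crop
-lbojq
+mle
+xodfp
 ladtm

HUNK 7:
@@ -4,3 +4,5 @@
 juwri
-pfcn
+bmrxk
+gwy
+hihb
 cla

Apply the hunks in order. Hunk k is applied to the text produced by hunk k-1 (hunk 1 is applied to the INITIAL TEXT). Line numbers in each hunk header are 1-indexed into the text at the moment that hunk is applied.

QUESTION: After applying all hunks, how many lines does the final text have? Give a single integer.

Hunk 1: at line 1 remove [wnmye,uvocb,nplfy] add [elzcz,mekrm] -> 11 lines: meym elzcz mekrm udin frczy wgjxp ppm nxhvj crop lbojq ladtm
Hunk 2: at line 1 remove [elzcz,mekrm,udin] add [xyo,bkqfh,sswm] -> 11 lines: meym xyo bkqfh sswm frczy wgjxp ppm nxhvj crop lbojq ladtm
Hunk 3: at line 2 remove [bkqfh,sswm,frczy] add [geay,osxmx,yoou] -> 11 lines: meym xyo geay osxmx yoou wgjxp ppm nxhvj crop lbojq ladtm
Hunk 4: at line 1 remove [geay,osxmx] add [drc,juwri,lfo] -> 12 lines: meym xyo drc juwri lfo yoou wgjxp ppm nxhvj crop lbojq ladtm
Hunk 5: at line 3 remove [lfo,yoou,wgjxp] add [pfcn,cla] -> 11 lines: meym xyo drc juwri pfcn cla ppm nxhvj crop lbojq ladtm
Hunk 6: at line 9 remove [lbojq] add [mle,xodfp] -> 12 lines: meym xyo drc juwri pfcn cla ppm nxhvj crop mle xodfp ladtm
Hunk 7: at line 4 remove [pfcn] add [bmrxk,gwy,hihb] -> 14 lines: meym xyo drc juwri bmrxk gwy hihb cla ppm nxhvj crop mle xodfp ladtm
Final line count: 14

Answer: 14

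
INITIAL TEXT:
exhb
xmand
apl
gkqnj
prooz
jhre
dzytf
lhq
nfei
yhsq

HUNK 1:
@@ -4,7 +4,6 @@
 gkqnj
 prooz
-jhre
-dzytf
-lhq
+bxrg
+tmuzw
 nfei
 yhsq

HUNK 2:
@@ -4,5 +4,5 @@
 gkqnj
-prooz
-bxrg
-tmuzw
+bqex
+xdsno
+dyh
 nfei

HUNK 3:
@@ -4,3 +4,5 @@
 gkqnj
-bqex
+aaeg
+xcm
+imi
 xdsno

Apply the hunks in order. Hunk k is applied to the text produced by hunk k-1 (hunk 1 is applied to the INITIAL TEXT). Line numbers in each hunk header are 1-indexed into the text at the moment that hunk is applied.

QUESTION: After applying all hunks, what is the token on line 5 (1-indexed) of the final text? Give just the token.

Answer: aaeg

Derivation:
Hunk 1: at line 4 remove [jhre,dzytf,lhq] add [bxrg,tmuzw] -> 9 lines: exhb xmand apl gkqnj prooz bxrg tmuzw nfei yhsq
Hunk 2: at line 4 remove [prooz,bxrg,tmuzw] add [bqex,xdsno,dyh] -> 9 lines: exhb xmand apl gkqnj bqex xdsno dyh nfei yhsq
Hunk 3: at line 4 remove [bqex] add [aaeg,xcm,imi] -> 11 lines: exhb xmand apl gkqnj aaeg xcm imi xdsno dyh nfei yhsq
Final line 5: aaeg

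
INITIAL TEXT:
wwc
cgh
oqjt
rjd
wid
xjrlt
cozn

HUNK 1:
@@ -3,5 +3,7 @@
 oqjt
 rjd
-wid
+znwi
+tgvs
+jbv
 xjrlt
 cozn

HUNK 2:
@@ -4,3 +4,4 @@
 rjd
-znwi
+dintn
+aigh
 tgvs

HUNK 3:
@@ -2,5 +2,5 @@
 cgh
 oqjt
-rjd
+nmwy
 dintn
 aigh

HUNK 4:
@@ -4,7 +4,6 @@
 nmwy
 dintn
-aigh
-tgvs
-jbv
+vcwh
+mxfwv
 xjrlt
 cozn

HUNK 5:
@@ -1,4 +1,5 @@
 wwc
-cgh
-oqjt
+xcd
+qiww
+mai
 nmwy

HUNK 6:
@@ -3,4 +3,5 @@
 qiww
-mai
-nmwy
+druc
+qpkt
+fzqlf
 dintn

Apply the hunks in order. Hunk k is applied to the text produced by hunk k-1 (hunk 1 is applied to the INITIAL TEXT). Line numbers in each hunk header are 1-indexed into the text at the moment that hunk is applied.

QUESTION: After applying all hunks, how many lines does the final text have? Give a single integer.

Answer: 11

Derivation:
Hunk 1: at line 3 remove [wid] add [znwi,tgvs,jbv] -> 9 lines: wwc cgh oqjt rjd znwi tgvs jbv xjrlt cozn
Hunk 2: at line 4 remove [znwi] add [dintn,aigh] -> 10 lines: wwc cgh oqjt rjd dintn aigh tgvs jbv xjrlt cozn
Hunk 3: at line 2 remove [rjd] add [nmwy] -> 10 lines: wwc cgh oqjt nmwy dintn aigh tgvs jbv xjrlt cozn
Hunk 4: at line 4 remove [aigh,tgvs,jbv] add [vcwh,mxfwv] -> 9 lines: wwc cgh oqjt nmwy dintn vcwh mxfwv xjrlt cozn
Hunk 5: at line 1 remove [cgh,oqjt] add [xcd,qiww,mai] -> 10 lines: wwc xcd qiww mai nmwy dintn vcwh mxfwv xjrlt cozn
Hunk 6: at line 3 remove [mai,nmwy] add [druc,qpkt,fzqlf] -> 11 lines: wwc xcd qiww druc qpkt fzqlf dintn vcwh mxfwv xjrlt cozn
Final line count: 11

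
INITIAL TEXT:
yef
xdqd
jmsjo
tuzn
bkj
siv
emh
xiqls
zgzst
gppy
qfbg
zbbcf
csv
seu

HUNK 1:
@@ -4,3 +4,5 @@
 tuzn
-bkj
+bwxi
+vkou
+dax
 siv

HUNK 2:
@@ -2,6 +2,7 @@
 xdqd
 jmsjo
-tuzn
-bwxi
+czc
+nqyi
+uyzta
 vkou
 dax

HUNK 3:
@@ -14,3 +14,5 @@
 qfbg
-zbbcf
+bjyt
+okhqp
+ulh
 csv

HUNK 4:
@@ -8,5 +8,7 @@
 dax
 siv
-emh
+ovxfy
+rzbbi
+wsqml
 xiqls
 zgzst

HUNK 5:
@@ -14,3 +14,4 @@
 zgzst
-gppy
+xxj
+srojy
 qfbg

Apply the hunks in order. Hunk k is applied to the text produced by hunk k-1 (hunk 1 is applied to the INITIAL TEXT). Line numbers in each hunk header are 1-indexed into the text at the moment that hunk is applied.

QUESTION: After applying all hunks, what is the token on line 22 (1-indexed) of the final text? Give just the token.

Hunk 1: at line 4 remove [bkj] add [bwxi,vkou,dax] -> 16 lines: yef xdqd jmsjo tuzn bwxi vkou dax siv emh xiqls zgzst gppy qfbg zbbcf csv seu
Hunk 2: at line 2 remove [tuzn,bwxi] add [czc,nqyi,uyzta] -> 17 lines: yef xdqd jmsjo czc nqyi uyzta vkou dax siv emh xiqls zgzst gppy qfbg zbbcf csv seu
Hunk 3: at line 14 remove [zbbcf] add [bjyt,okhqp,ulh] -> 19 lines: yef xdqd jmsjo czc nqyi uyzta vkou dax siv emh xiqls zgzst gppy qfbg bjyt okhqp ulh csv seu
Hunk 4: at line 8 remove [emh] add [ovxfy,rzbbi,wsqml] -> 21 lines: yef xdqd jmsjo czc nqyi uyzta vkou dax siv ovxfy rzbbi wsqml xiqls zgzst gppy qfbg bjyt okhqp ulh csv seu
Hunk 5: at line 14 remove [gppy] add [xxj,srojy] -> 22 lines: yef xdqd jmsjo czc nqyi uyzta vkou dax siv ovxfy rzbbi wsqml xiqls zgzst xxj srojy qfbg bjyt okhqp ulh csv seu
Final line 22: seu

Answer: seu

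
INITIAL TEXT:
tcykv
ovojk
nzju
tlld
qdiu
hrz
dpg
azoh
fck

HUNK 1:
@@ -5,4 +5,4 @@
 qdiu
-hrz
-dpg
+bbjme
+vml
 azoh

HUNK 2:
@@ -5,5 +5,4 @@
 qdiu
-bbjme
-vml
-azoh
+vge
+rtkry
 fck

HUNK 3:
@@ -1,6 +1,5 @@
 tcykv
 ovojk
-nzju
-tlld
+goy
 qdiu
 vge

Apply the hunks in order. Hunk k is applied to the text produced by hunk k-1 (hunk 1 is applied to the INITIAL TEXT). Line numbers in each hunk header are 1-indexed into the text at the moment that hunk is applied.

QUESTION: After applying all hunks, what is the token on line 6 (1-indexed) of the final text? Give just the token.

Answer: rtkry

Derivation:
Hunk 1: at line 5 remove [hrz,dpg] add [bbjme,vml] -> 9 lines: tcykv ovojk nzju tlld qdiu bbjme vml azoh fck
Hunk 2: at line 5 remove [bbjme,vml,azoh] add [vge,rtkry] -> 8 lines: tcykv ovojk nzju tlld qdiu vge rtkry fck
Hunk 3: at line 1 remove [nzju,tlld] add [goy] -> 7 lines: tcykv ovojk goy qdiu vge rtkry fck
Final line 6: rtkry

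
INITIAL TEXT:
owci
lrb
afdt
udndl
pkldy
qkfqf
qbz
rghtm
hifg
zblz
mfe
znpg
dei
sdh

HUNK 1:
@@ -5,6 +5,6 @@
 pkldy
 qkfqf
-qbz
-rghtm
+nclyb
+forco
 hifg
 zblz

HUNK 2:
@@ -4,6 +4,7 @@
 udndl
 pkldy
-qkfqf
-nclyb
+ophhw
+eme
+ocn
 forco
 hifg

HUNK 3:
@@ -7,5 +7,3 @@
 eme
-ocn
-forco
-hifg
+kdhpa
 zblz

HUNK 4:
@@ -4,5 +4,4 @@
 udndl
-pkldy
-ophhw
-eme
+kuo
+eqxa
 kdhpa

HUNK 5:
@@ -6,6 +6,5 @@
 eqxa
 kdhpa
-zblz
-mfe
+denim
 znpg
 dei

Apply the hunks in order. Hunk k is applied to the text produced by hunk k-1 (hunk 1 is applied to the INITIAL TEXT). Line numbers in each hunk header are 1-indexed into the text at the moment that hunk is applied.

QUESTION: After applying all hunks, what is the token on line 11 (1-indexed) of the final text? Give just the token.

Hunk 1: at line 5 remove [qbz,rghtm] add [nclyb,forco] -> 14 lines: owci lrb afdt udndl pkldy qkfqf nclyb forco hifg zblz mfe znpg dei sdh
Hunk 2: at line 4 remove [qkfqf,nclyb] add [ophhw,eme,ocn] -> 15 lines: owci lrb afdt udndl pkldy ophhw eme ocn forco hifg zblz mfe znpg dei sdh
Hunk 3: at line 7 remove [ocn,forco,hifg] add [kdhpa] -> 13 lines: owci lrb afdt udndl pkldy ophhw eme kdhpa zblz mfe znpg dei sdh
Hunk 4: at line 4 remove [pkldy,ophhw,eme] add [kuo,eqxa] -> 12 lines: owci lrb afdt udndl kuo eqxa kdhpa zblz mfe znpg dei sdh
Hunk 5: at line 6 remove [zblz,mfe] add [denim] -> 11 lines: owci lrb afdt udndl kuo eqxa kdhpa denim znpg dei sdh
Final line 11: sdh

Answer: sdh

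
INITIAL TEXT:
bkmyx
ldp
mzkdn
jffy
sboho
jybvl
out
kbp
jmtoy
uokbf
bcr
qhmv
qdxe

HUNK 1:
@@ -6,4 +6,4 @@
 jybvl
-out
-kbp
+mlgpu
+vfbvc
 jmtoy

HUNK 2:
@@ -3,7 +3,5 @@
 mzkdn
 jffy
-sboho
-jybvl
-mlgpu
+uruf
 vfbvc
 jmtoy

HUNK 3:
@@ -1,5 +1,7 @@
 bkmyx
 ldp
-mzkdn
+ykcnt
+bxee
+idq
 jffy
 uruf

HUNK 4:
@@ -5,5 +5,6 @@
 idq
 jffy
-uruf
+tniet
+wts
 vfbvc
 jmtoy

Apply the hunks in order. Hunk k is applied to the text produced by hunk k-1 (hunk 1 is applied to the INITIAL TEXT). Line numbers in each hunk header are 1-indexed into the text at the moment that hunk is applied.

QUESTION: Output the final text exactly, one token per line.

Answer: bkmyx
ldp
ykcnt
bxee
idq
jffy
tniet
wts
vfbvc
jmtoy
uokbf
bcr
qhmv
qdxe

Derivation:
Hunk 1: at line 6 remove [out,kbp] add [mlgpu,vfbvc] -> 13 lines: bkmyx ldp mzkdn jffy sboho jybvl mlgpu vfbvc jmtoy uokbf bcr qhmv qdxe
Hunk 2: at line 3 remove [sboho,jybvl,mlgpu] add [uruf] -> 11 lines: bkmyx ldp mzkdn jffy uruf vfbvc jmtoy uokbf bcr qhmv qdxe
Hunk 3: at line 1 remove [mzkdn] add [ykcnt,bxee,idq] -> 13 lines: bkmyx ldp ykcnt bxee idq jffy uruf vfbvc jmtoy uokbf bcr qhmv qdxe
Hunk 4: at line 5 remove [uruf] add [tniet,wts] -> 14 lines: bkmyx ldp ykcnt bxee idq jffy tniet wts vfbvc jmtoy uokbf bcr qhmv qdxe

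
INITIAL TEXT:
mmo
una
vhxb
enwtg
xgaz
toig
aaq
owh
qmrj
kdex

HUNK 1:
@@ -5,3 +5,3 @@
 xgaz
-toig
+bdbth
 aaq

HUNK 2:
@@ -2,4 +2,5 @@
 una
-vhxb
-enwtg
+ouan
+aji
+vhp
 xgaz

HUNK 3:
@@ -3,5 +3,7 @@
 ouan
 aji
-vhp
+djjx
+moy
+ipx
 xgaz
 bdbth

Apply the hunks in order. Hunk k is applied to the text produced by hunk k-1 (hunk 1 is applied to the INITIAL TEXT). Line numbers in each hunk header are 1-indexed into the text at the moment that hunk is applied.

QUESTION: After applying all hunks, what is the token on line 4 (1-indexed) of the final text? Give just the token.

Answer: aji

Derivation:
Hunk 1: at line 5 remove [toig] add [bdbth] -> 10 lines: mmo una vhxb enwtg xgaz bdbth aaq owh qmrj kdex
Hunk 2: at line 2 remove [vhxb,enwtg] add [ouan,aji,vhp] -> 11 lines: mmo una ouan aji vhp xgaz bdbth aaq owh qmrj kdex
Hunk 3: at line 3 remove [vhp] add [djjx,moy,ipx] -> 13 lines: mmo una ouan aji djjx moy ipx xgaz bdbth aaq owh qmrj kdex
Final line 4: aji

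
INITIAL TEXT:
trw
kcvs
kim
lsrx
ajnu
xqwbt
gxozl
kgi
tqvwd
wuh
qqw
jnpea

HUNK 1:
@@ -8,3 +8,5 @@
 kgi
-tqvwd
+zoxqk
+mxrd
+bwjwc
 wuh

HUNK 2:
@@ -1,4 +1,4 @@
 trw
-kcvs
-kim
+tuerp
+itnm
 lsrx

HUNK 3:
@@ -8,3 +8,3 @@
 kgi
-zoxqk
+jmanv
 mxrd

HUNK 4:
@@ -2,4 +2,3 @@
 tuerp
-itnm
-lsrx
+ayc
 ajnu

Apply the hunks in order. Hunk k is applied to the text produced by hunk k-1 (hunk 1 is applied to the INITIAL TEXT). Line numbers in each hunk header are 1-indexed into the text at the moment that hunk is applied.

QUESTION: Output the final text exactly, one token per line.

Answer: trw
tuerp
ayc
ajnu
xqwbt
gxozl
kgi
jmanv
mxrd
bwjwc
wuh
qqw
jnpea

Derivation:
Hunk 1: at line 8 remove [tqvwd] add [zoxqk,mxrd,bwjwc] -> 14 lines: trw kcvs kim lsrx ajnu xqwbt gxozl kgi zoxqk mxrd bwjwc wuh qqw jnpea
Hunk 2: at line 1 remove [kcvs,kim] add [tuerp,itnm] -> 14 lines: trw tuerp itnm lsrx ajnu xqwbt gxozl kgi zoxqk mxrd bwjwc wuh qqw jnpea
Hunk 3: at line 8 remove [zoxqk] add [jmanv] -> 14 lines: trw tuerp itnm lsrx ajnu xqwbt gxozl kgi jmanv mxrd bwjwc wuh qqw jnpea
Hunk 4: at line 2 remove [itnm,lsrx] add [ayc] -> 13 lines: trw tuerp ayc ajnu xqwbt gxozl kgi jmanv mxrd bwjwc wuh qqw jnpea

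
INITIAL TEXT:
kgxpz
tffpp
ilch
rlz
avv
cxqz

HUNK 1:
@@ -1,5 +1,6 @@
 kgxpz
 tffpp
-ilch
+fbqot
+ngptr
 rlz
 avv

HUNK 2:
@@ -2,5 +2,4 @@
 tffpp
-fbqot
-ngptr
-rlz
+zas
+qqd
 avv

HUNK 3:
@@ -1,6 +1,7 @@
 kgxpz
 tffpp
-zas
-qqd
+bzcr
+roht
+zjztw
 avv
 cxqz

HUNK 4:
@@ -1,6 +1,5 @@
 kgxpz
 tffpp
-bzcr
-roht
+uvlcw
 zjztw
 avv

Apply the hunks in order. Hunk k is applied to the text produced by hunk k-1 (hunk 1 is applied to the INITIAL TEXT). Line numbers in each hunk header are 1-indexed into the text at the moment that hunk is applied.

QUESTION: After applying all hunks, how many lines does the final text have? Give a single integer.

Hunk 1: at line 1 remove [ilch] add [fbqot,ngptr] -> 7 lines: kgxpz tffpp fbqot ngptr rlz avv cxqz
Hunk 2: at line 2 remove [fbqot,ngptr,rlz] add [zas,qqd] -> 6 lines: kgxpz tffpp zas qqd avv cxqz
Hunk 3: at line 1 remove [zas,qqd] add [bzcr,roht,zjztw] -> 7 lines: kgxpz tffpp bzcr roht zjztw avv cxqz
Hunk 4: at line 1 remove [bzcr,roht] add [uvlcw] -> 6 lines: kgxpz tffpp uvlcw zjztw avv cxqz
Final line count: 6

Answer: 6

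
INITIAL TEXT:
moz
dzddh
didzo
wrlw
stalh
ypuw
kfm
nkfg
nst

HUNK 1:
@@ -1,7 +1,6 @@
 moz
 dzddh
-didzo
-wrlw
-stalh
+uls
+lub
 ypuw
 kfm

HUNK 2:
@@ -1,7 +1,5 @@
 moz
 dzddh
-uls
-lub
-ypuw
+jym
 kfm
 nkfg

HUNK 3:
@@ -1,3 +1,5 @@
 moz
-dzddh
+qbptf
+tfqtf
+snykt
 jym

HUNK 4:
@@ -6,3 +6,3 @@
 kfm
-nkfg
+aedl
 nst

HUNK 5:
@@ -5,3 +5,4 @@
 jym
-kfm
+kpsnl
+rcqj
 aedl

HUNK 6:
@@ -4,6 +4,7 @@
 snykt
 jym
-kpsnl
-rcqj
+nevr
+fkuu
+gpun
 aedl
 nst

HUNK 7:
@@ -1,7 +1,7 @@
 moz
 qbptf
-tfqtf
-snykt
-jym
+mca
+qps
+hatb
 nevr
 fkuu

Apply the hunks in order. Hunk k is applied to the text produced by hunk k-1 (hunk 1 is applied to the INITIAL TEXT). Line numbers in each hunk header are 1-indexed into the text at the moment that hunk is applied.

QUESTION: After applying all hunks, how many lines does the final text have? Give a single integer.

Hunk 1: at line 1 remove [didzo,wrlw,stalh] add [uls,lub] -> 8 lines: moz dzddh uls lub ypuw kfm nkfg nst
Hunk 2: at line 1 remove [uls,lub,ypuw] add [jym] -> 6 lines: moz dzddh jym kfm nkfg nst
Hunk 3: at line 1 remove [dzddh] add [qbptf,tfqtf,snykt] -> 8 lines: moz qbptf tfqtf snykt jym kfm nkfg nst
Hunk 4: at line 6 remove [nkfg] add [aedl] -> 8 lines: moz qbptf tfqtf snykt jym kfm aedl nst
Hunk 5: at line 5 remove [kfm] add [kpsnl,rcqj] -> 9 lines: moz qbptf tfqtf snykt jym kpsnl rcqj aedl nst
Hunk 6: at line 4 remove [kpsnl,rcqj] add [nevr,fkuu,gpun] -> 10 lines: moz qbptf tfqtf snykt jym nevr fkuu gpun aedl nst
Hunk 7: at line 1 remove [tfqtf,snykt,jym] add [mca,qps,hatb] -> 10 lines: moz qbptf mca qps hatb nevr fkuu gpun aedl nst
Final line count: 10

Answer: 10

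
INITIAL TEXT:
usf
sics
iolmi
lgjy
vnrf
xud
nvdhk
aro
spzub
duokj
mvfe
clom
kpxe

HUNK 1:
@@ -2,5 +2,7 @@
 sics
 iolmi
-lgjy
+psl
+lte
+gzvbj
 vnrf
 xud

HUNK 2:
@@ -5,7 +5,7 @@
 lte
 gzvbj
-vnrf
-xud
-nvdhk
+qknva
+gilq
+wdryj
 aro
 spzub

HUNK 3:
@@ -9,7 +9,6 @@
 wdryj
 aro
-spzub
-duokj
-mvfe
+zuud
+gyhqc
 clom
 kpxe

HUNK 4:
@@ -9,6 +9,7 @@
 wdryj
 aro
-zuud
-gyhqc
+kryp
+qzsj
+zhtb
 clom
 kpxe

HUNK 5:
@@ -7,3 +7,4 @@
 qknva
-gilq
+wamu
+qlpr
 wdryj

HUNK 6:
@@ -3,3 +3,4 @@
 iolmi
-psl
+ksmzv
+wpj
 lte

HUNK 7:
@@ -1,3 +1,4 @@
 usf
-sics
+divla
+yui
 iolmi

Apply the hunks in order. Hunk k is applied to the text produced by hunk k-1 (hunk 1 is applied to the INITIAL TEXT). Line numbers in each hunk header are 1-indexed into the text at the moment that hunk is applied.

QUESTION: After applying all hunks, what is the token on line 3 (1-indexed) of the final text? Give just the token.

Hunk 1: at line 2 remove [lgjy] add [psl,lte,gzvbj] -> 15 lines: usf sics iolmi psl lte gzvbj vnrf xud nvdhk aro spzub duokj mvfe clom kpxe
Hunk 2: at line 5 remove [vnrf,xud,nvdhk] add [qknva,gilq,wdryj] -> 15 lines: usf sics iolmi psl lte gzvbj qknva gilq wdryj aro spzub duokj mvfe clom kpxe
Hunk 3: at line 9 remove [spzub,duokj,mvfe] add [zuud,gyhqc] -> 14 lines: usf sics iolmi psl lte gzvbj qknva gilq wdryj aro zuud gyhqc clom kpxe
Hunk 4: at line 9 remove [zuud,gyhqc] add [kryp,qzsj,zhtb] -> 15 lines: usf sics iolmi psl lte gzvbj qknva gilq wdryj aro kryp qzsj zhtb clom kpxe
Hunk 5: at line 7 remove [gilq] add [wamu,qlpr] -> 16 lines: usf sics iolmi psl lte gzvbj qknva wamu qlpr wdryj aro kryp qzsj zhtb clom kpxe
Hunk 6: at line 3 remove [psl] add [ksmzv,wpj] -> 17 lines: usf sics iolmi ksmzv wpj lte gzvbj qknva wamu qlpr wdryj aro kryp qzsj zhtb clom kpxe
Hunk 7: at line 1 remove [sics] add [divla,yui] -> 18 lines: usf divla yui iolmi ksmzv wpj lte gzvbj qknva wamu qlpr wdryj aro kryp qzsj zhtb clom kpxe
Final line 3: yui

Answer: yui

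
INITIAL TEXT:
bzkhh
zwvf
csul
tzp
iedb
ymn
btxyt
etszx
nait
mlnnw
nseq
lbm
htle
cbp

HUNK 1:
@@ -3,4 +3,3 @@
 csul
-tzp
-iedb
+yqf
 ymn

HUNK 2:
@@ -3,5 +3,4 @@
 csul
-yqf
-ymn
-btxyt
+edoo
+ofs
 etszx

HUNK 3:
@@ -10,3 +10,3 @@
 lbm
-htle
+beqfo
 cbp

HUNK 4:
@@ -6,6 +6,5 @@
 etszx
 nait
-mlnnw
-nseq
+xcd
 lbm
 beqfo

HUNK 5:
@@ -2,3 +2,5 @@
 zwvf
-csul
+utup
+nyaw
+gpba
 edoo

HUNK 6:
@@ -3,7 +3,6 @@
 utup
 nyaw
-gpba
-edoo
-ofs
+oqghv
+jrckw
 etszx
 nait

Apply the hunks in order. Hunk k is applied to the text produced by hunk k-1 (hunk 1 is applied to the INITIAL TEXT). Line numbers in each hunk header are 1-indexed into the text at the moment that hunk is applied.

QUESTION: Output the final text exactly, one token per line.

Hunk 1: at line 3 remove [tzp,iedb] add [yqf] -> 13 lines: bzkhh zwvf csul yqf ymn btxyt etszx nait mlnnw nseq lbm htle cbp
Hunk 2: at line 3 remove [yqf,ymn,btxyt] add [edoo,ofs] -> 12 lines: bzkhh zwvf csul edoo ofs etszx nait mlnnw nseq lbm htle cbp
Hunk 3: at line 10 remove [htle] add [beqfo] -> 12 lines: bzkhh zwvf csul edoo ofs etszx nait mlnnw nseq lbm beqfo cbp
Hunk 4: at line 6 remove [mlnnw,nseq] add [xcd] -> 11 lines: bzkhh zwvf csul edoo ofs etszx nait xcd lbm beqfo cbp
Hunk 5: at line 2 remove [csul] add [utup,nyaw,gpba] -> 13 lines: bzkhh zwvf utup nyaw gpba edoo ofs etszx nait xcd lbm beqfo cbp
Hunk 6: at line 3 remove [gpba,edoo,ofs] add [oqghv,jrckw] -> 12 lines: bzkhh zwvf utup nyaw oqghv jrckw etszx nait xcd lbm beqfo cbp

Answer: bzkhh
zwvf
utup
nyaw
oqghv
jrckw
etszx
nait
xcd
lbm
beqfo
cbp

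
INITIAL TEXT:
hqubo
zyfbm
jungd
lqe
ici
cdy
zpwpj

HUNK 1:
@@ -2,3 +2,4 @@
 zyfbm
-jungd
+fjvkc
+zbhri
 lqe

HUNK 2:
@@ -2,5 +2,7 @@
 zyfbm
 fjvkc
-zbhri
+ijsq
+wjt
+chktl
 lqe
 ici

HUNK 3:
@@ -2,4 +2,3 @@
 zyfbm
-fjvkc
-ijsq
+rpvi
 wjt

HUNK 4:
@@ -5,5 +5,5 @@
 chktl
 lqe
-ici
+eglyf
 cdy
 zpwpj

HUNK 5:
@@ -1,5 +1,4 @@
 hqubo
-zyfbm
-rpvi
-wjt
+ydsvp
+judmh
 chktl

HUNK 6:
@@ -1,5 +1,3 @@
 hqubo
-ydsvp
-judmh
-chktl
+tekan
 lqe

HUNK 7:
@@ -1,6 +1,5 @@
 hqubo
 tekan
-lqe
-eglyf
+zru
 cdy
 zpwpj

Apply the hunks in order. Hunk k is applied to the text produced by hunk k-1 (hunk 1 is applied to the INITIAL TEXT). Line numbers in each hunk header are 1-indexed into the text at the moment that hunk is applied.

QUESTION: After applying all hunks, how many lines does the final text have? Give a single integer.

Answer: 5

Derivation:
Hunk 1: at line 2 remove [jungd] add [fjvkc,zbhri] -> 8 lines: hqubo zyfbm fjvkc zbhri lqe ici cdy zpwpj
Hunk 2: at line 2 remove [zbhri] add [ijsq,wjt,chktl] -> 10 lines: hqubo zyfbm fjvkc ijsq wjt chktl lqe ici cdy zpwpj
Hunk 3: at line 2 remove [fjvkc,ijsq] add [rpvi] -> 9 lines: hqubo zyfbm rpvi wjt chktl lqe ici cdy zpwpj
Hunk 4: at line 5 remove [ici] add [eglyf] -> 9 lines: hqubo zyfbm rpvi wjt chktl lqe eglyf cdy zpwpj
Hunk 5: at line 1 remove [zyfbm,rpvi,wjt] add [ydsvp,judmh] -> 8 lines: hqubo ydsvp judmh chktl lqe eglyf cdy zpwpj
Hunk 6: at line 1 remove [ydsvp,judmh,chktl] add [tekan] -> 6 lines: hqubo tekan lqe eglyf cdy zpwpj
Hunk 7: at line 1 remove [lqe,eglyf] add [zru] -> 5 lines: hqubo tekan zru cdy zpwpj
Final line count: 5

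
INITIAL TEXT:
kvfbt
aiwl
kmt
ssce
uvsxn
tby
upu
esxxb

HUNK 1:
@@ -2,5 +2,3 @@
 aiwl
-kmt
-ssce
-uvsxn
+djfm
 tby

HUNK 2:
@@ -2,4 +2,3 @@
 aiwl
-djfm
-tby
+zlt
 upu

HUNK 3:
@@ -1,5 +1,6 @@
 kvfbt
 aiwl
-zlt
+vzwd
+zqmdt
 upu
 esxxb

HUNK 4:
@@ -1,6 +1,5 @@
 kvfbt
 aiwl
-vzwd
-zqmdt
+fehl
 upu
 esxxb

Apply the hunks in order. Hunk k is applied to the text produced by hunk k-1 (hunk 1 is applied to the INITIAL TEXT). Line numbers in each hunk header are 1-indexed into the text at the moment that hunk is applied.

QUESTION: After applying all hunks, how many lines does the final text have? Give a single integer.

Answer: 5

Derivation:
Hunk 1: at line 2 remove [kmt,ssce,uvsxn] add [djfm] -> 6 lines: kvfbt aiwl djfm tby upu esxxb
Hunk 2: at line 2 remove [djfm,tby] add [zlt] -> 5 lines: kvfbt aiwl zlt upu esxxb
Hunk 3: at line 1 remove [zlt] add [vzwd,zqmdt] -> 6 lines: kvfbt aiwl vzwd zqmdt upu esxxb
Hunk 4: at line 1 remove [vzwd,zqmdt] add [fehl] -> 5 lines: kvfbt aiwl fehl upu esxxb
Final line count: 5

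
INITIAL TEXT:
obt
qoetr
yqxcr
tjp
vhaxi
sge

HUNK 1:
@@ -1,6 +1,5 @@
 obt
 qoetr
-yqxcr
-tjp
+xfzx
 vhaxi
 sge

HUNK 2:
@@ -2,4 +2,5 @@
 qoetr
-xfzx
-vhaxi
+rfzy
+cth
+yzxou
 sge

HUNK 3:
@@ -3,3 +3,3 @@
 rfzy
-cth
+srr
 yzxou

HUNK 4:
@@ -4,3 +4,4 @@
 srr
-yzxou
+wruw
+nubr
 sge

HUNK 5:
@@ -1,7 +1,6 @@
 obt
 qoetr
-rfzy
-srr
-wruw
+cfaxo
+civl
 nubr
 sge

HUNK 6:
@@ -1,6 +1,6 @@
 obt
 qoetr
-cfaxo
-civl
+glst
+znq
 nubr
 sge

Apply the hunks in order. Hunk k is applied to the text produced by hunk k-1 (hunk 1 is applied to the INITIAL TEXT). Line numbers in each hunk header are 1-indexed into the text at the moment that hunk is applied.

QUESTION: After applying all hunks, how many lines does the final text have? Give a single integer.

Hunk 1: at line 1 remove [yqxcr,tjp] add [xfzx] -> 5 lines: obt qoetr xfzx vhaxi sge
Hunk 2: at line 2 remove [xfzx,vhaxi] add [rfzy,cth,yzxou] -> 6 lines: obt qoetr rfzy cth yzxou sge
Hunk 3: at line 3 remove [cth] add [srr] -> 6 lines: obt qoetr rfzy srr yzxou sge
Hunk 4: at line 4 remove [yzxou] add [wruw,nubr] -> 7 lines: obt qoetr rfzy srr wruw nubr sge
Hunk 5: at line 1 remove [rfzy,srr,wruw] add [cfaxo,civl] -> 6 lines: obt qoetr cfaxo civl nubr sge
Hunk 6: at line 1 remove [cfaxo,civl] add [glst,znq] -> 6 lines: obt qoetr glst znq nubr sge
Final line count: 6

Answer: 6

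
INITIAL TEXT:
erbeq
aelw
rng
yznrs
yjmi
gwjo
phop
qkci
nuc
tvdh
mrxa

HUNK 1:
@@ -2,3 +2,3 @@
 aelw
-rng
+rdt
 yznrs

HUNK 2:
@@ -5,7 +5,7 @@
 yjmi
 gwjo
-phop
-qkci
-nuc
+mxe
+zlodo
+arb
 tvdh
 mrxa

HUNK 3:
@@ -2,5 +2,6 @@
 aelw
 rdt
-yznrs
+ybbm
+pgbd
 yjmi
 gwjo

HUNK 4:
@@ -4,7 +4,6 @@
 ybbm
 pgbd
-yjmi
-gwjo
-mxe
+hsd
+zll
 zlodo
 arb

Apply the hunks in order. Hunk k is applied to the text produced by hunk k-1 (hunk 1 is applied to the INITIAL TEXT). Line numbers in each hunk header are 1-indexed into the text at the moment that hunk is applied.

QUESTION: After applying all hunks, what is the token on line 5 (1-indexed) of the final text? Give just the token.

Answer: pgbd

Derivation:
Hunk 1: at line 2 remove [rng] add [rdt] -> 11 lines: erbeq aelw rdt yznrs yjmi gwjo phop qkci nuc tvdh mrxa
Hunk 2: at line 5 remove [phop,qkci,nuc] add [mxe,zlodo,arb] -> 11 lines: erbeq aelw rdt yznrs yjmi gwjo mxe zlodo arb tvdh mrxa
Hunk 3: at line 2 remove [yznrs] add [ybbm,pgbd] -> 12 lines: erbeq aelw rdt ybbm pgbd yjmi gwjo mxe zlodo arb tvdh mrxa
Hunk 4: at line 4 remove [yjmi,gwjo,mxe] add [hsd,zll] -> 11 lines: erbeq aelw rdt ybbm pgbd hsd zll zlodo arb tvdh mrxa
Final line 5: pgbd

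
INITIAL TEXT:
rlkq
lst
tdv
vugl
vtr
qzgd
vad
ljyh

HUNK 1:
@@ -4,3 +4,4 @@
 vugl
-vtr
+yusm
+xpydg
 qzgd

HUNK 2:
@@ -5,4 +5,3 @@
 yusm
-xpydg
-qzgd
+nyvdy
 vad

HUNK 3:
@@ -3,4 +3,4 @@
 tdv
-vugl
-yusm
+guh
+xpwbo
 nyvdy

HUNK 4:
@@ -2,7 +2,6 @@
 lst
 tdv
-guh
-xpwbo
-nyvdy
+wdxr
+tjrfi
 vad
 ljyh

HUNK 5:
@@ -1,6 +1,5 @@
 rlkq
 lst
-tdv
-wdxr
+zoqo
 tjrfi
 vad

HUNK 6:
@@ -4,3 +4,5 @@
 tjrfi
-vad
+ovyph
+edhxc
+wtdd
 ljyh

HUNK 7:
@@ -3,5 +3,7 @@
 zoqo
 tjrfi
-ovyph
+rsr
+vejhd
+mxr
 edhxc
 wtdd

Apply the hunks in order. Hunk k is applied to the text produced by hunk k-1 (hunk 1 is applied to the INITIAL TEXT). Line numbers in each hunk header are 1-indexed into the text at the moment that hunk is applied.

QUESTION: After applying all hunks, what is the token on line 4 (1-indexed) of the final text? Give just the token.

Answer: tjrfi

Derivation:
Hunk 1: at line 4 remove [vtr] add [yusm,xpydg] -> 9 lines: rlkq lst tdv vugl yusm xpydg qzgd vad ljyh
Hunk 2: at line 5 remove [xpydg,qzgd] add [nyvdy] -> 8 lines: rlkq lst tdv vugl yusm nyvdy vad ljyh
Hunk 3: at line 3 remove [vugl,yusm] add [guh,xpwbo] -> 8 lines: rlkq lst tdv guh xpwbo nyvdy vad ljyh
Hunk 4: at line 2 remove [guh,xpwbo,nyvdy] add [wdxr,tjrfi] -> 7 lines: rlkq lst tdv wdxr tjrfi vad ljyh
Hunk 5: at line 1 remove [tdv,wdxr] add [zoqo] -> 6 lines: rlkq lst zoqo tjrfi vad ljyh
Hunk 6: at line 4 remove [vad] add [ovyph,edhxc,wtdd] -> 8 lines: rlkq lst zoqo tjrfi ovyph edhxc wtdd ljyh
Hunk 7: at line 3 remove [ovyph] add [rsr,vejhd,mxr] -> 10 lines: rlkq lst zoqo tjrfi rsr vejhd mxr edhxc wtdd ljyh
Final line 4: tjrfi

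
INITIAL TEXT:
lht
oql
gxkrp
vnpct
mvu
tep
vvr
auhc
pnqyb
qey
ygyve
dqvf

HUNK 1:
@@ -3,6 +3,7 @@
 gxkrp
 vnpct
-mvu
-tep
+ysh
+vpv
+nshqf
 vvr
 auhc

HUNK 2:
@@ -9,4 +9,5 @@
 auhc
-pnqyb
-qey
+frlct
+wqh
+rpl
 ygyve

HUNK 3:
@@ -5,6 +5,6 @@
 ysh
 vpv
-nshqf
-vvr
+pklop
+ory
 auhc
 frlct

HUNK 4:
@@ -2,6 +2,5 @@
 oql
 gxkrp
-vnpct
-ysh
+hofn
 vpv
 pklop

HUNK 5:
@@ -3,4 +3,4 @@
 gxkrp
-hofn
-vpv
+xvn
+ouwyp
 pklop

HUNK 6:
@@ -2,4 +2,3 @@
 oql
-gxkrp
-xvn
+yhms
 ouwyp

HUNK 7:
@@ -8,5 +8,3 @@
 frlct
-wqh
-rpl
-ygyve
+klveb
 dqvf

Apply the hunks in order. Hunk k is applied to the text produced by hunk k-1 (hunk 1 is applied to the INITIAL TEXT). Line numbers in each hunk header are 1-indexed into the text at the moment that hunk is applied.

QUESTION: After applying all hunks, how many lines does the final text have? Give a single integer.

Hunk 1: at line 3 remove [mvu,tep] add [ysh,vpv,nshqf] -> 13 lines: lht oql gxkrp vnpct ysh vpv nshqf vvr auhc pnqyb qey ygyve dqvf
Hunk 2: at line 9 remove [pnqyb,qey] add [frlct,wqh,rpl] -> 14 lines: lht oql gxkrp vnpct ysh vpv nshqf vvr auhc frlct wqh rpl ygyve dqvf
Hunk 3: at line 5 remove [nshqf,vvr] add [pklop,ory] -> 14 lines: lht oql gxkrp vnpct ysh vpv pklop ory auhc frlct wqh rpl ygyve dqvf
Hunk 4: at line 2 remove [vnpct,ysh] add [hofn] -> 13 lines: lht oql gxkrp hofn vpv pklop ory auhc frlct wqh rpl ygyve dqvf
Hunk 5: at line 3 remove [hofn,vpv] add [xvn,ouwyp] -> 13 lines: lht oql gxkrp xvn ouwyp pklop ory auhc frlct wqh rpl ygyve dqvf
Hunk 6: at line 2 remove [gxkrp,xvn] add [yhms] -> 12 lines: lht oql yhms ouwyp pklop ory auhc frlct wqh rpl ygyve dqvf
Hunk 7: at line 8 remove [wqh,rpl,ygyve] add [klveb] -> 10 lines: lht oql yhms ouwyp pklop ory auhc frlct klveb dqvf
Final line count: 10

Answer: 10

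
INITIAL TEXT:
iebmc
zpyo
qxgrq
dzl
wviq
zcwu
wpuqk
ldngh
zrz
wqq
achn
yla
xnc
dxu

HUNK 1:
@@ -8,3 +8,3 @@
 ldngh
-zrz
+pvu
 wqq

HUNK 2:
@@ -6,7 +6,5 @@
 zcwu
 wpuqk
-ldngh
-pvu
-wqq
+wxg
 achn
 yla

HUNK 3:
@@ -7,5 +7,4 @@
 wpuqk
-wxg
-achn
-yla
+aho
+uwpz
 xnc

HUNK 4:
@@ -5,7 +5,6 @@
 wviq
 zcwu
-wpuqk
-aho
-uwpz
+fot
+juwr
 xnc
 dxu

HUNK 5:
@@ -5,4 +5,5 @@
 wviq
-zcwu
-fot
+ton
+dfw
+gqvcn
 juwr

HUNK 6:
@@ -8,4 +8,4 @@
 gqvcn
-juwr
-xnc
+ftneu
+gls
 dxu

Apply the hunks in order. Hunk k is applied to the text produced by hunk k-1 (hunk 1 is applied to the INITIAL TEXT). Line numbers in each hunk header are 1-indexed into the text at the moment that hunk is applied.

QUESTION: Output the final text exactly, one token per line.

Hunk 1: at line 8 remove [zrz] add [pvu] -> 14 lines: iebmc zpyo qxgrq dzl wviq zcwu wpuqk ldngh pvu wqq achn yla xnc dxu
Hunk 2: at line 6 remove [ldngh,pvu,wqq] add [wxg] -> 12 lines: iebmc zpyo qxgrq dzl wviq zcwu wpuqk wxg achn yla xnc dxu
Hunk 3: at line 7 remove [wxg,achn,yla] add [aho,uwpz] -> 11 lines: iebmc zpyo qxgrq dzl wviq zcwu wpuqk aho uwpz xnc dxu
Hunk 4: at line 5 remove [wpuqk,aho,uwpz] add [fot,juwr] -> 10 lines: iebmc zpyo qxgrq dzl wviq zcwu fot juwr xnc dxu
Hunk 5: at line 5 remove [zcwu,fot] add [ton,dfw,gqvcn] -> 11 lines: iebmc zpyo qxgrq dzl wviq ton dfw gqvcn juwr xnc dxu
Hunk 6: at line 8 remove [juwr,xnc] add [ftneu,gls] -> 11 lines: iebmc zpyo qxgrq dzl wviq ton dfw gqvcn ftneu gls dxu

Answer: iebmc
zpyo
qxgrq
dzl
wviq
ton
dfw
gqvcn
ftneu
gls
dxu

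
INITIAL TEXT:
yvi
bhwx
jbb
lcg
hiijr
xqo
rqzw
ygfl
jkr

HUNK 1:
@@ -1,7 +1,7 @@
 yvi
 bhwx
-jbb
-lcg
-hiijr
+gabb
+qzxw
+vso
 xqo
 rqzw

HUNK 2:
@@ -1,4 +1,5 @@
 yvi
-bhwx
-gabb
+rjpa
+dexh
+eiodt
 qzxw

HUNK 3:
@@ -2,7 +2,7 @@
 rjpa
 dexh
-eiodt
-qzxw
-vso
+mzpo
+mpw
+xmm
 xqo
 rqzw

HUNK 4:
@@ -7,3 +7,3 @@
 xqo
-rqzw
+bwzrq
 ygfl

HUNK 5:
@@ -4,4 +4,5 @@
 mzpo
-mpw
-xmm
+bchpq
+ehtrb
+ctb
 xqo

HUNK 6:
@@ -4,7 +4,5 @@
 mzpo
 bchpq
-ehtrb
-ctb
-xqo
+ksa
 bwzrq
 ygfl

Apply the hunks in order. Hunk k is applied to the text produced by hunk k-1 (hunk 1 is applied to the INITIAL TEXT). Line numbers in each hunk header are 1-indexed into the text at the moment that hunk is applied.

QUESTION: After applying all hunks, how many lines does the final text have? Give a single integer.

Hunk 1: at line 1 remove [jbb,lcg,hiijr] add [gabb,qzxw,vso] -> 9 lines: yvi bhwx gabb qzxw vso xqo rqzw ygfl jkr
Hunk 2: at line 1 remove [bhwx,gabb] add [rjpa,dexh,eiodt] -> 10 lines: yvi rjpa dexh eiodt qzxw vso xqo rqzw ygfl jkr
Hunk 3: at line 2 remove [eiodt,qzxw,vso] add [mzpo,mpw,xmm] -> 10 lines: yvi rjpa dexh mzpo mpw xmm xqo rqzw ygfl jkr
Hunk 4: at line 7 remove [rqzw] add [bwzrq] -> 10 lines: yvi rjpa dexh mzpo mpw xmm xqo bwzrq ygfl jkr
Hunk 5: at line 4 remove [mpw,xmm] add [bchpq,ehtrb,ctb] -> 11 lines: yvi rjpa dexh mzpo bchpq ehtrb ctb xqo bwzrq ygfl jkr
Hunk 6: at line 4 remove [ehtrb,ctb,xqo] add [ksa] -> 9 lines: yvi rjpa dexh mzpo bchpq ksa bwzrq ygfl jkr
Final line count: 9

Answer: 9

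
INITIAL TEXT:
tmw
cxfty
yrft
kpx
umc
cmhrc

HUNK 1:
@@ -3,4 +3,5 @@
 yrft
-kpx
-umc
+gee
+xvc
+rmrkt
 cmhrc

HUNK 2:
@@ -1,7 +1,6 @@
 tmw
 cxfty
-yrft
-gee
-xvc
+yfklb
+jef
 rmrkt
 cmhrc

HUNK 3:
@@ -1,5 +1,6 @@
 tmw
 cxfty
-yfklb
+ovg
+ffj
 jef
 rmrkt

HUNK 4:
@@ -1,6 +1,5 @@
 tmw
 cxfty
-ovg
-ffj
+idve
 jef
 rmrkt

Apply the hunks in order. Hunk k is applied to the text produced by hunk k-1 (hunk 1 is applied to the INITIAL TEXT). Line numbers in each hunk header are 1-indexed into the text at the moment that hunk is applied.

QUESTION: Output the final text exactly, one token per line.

Answer: tmw
cxfty
idve
jef
rmrkt
cmhrc

Derivation:
Hunk 1: at line 3 remove [kpx,umc] add [gee,xvc,rmrkt] -> 7 lines: tmw cxfty yrft gee xvc rmrkt cmhrc
Hunk 2: at line 1 remove [yrft,gee,xvc] add [yfklb,jef] -> 6 lines: tmw cxfty yfklb jef rmrkt cmhrc
Hunk 3: at line 1 remove [yfklb] add [ovg,ffj] -> 7 lines: tmw cxfty ovg ffj jef rmrkt cmhrc
Hunk 4: at line 1 remove [ovg,ffj] add [idve] -> 6 lines: tmw cxfty idve jef rmrkt cmhrc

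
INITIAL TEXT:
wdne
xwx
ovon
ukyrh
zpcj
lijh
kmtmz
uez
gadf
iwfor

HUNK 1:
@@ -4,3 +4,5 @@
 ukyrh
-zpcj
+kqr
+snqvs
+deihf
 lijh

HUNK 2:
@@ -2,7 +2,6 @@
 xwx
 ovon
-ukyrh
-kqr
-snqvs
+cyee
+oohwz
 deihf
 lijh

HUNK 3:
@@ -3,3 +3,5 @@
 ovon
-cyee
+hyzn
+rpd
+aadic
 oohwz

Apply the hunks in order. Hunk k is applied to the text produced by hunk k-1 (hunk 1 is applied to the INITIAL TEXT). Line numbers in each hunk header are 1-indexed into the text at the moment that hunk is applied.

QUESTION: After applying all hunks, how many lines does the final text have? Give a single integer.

Answer: 13

Derivation:
Hunk 1: at line 4 remove [zpcj] add [kqr,snqvs,deihf] -> 12 lines: wdne xwx ovon ukyrh kqr snqvs deihf lijh kmtmz uez gadf iwfor
Hunk 2: at line 2 remove [ukyrh,kqr,snqvs] add [cyee,oohwz] -> 11 lines: wdne xwx ovon cyee oohwz deihf lijh kmtmz uez gadf iwfor
Hunk 3: at line 3 remove [cyee] add [hyzn,rpd,aadic] -> 13 lines: wdne xwx ovon hyzn rpd aadic oohwz deihf lijh kmtmz uez gadf iwfor
Final line count: 13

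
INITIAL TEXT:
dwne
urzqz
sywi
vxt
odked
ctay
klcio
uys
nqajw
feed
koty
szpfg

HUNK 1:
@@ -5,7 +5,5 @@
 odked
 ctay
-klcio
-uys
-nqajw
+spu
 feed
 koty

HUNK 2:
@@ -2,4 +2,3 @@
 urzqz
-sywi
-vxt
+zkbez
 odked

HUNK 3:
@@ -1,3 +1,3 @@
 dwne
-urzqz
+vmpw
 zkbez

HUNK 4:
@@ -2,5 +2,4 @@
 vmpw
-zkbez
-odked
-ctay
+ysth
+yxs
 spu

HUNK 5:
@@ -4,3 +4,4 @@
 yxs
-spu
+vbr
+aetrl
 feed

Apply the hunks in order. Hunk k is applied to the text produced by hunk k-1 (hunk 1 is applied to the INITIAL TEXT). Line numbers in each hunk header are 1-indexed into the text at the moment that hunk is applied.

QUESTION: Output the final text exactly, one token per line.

Hunk 1: at line 5 remove [klcio,uys,nqajw] add [spu] -> 10 lines: dwne urzqz sywi vxt odked ctay spu feed koty szpfg
Hunk 2: at line 2 remove [sywi,vxt] add [zkbez] -> 9 lines: dwne urzqz zkbez odked ctay spu feed koty szpfg
Hunk 3: at line 1 remove [urzqz] add [vmpw] -> 9 lines: dwne vmpw zkbez odked ctay spu feed koty szpfg
Hunk 4: at line 2 remove [zkbez,odked,ctay] add [ysth,yxs] -> 8 lines: dwne vmpw ysth yxs spu feed koty szpfg
Hunk 5: at line 4 remove [spu] add [vbr,aetrl] -> 9 lines: dwne vmpw ysth yxs vbr aetrl feed koty szpfg

Answer: dwne
vmpw
ysth
yxs
vbr
aetrl
feed
koty
szpfg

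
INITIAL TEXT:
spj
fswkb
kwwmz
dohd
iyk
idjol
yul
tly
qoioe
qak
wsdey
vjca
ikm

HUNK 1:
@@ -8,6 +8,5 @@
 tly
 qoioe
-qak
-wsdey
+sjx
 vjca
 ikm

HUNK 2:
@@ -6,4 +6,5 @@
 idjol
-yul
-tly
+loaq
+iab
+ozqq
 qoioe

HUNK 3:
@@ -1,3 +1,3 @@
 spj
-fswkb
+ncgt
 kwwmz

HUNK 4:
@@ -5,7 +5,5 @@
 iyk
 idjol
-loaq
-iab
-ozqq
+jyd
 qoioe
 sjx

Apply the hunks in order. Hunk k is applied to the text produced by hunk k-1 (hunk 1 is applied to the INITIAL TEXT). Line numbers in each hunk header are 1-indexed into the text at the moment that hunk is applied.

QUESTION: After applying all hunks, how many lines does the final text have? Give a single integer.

Hunk 1: at line 8 remove [qak,wsdey] add [sjx] -> 12 lines: spj fswkb kwwmz dohd iyk idjol yul tly qoioe sjx vjca ikm
Hunk 2: at line 6 remove [yul,tly] add [loaq,iab,ozqq] -> 13 lines: spj fswkb kwwmz dohd iyk idjol loaq iab ozqq qoioe sjx vjca ikm
Hunk 3: at line 1 remove [fswkb] add [ncgt] -> 13 lines: spj ncgt kwwmz dohd iyk idjol loaq iab ozqq qoioe sjx vjca ikm
Hunk 4: at line 5 remove [loaq,iab,ozqq] add [jyd] -> 11 lines: spj ncgt kwwmz dohd iyk idjol jyd qoioe sjx vjca ikm
Final line count: 11

Answer: 11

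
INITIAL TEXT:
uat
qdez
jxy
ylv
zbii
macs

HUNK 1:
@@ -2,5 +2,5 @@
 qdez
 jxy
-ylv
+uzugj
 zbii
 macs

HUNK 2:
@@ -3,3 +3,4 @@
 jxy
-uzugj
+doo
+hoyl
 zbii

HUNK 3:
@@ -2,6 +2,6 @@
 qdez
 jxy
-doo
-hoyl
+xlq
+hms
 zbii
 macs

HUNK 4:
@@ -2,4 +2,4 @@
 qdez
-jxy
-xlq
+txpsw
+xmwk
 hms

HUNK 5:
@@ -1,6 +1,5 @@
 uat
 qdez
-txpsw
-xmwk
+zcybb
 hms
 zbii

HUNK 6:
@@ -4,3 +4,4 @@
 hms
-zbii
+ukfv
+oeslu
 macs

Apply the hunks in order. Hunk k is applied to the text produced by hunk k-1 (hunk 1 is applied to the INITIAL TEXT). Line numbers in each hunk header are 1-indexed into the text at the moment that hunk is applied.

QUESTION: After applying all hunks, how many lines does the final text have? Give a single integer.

Answer: 7

Derivation:
Hunk 1: at line 2 remove [ylv] add [uzugj] -> 6 lines: uat qdez jxy uzugj zbii macs
Hunk 2: at line 3 remove [uzugj] add [doo,hoyl] -> 7 lines: uat qdez jxy doo hoyl zbii macs
Hunk 3: at line 2 remove [doo,hoyl] add [xlq,hms] -> 7 lines: uat qdez jxy xlq hms zbii macs
Hunk 4: at line 2 remove [jxy,xlq] add [txpsw,xmwk] -> 7 lines: uat qdez txpsw xmwk hms zbii macs
Hunk 5: at line 1 remove [txpsw,xmwk] add [zcybb] -> 6 lines: uat qdez zcybb hms zbii macs
Hunk 6: at line 4 remove [zbii] add [ukfv,oeslu] -> 7 lines: uat qdez zcybb hms ukfv oeslu macs
Final line count: 7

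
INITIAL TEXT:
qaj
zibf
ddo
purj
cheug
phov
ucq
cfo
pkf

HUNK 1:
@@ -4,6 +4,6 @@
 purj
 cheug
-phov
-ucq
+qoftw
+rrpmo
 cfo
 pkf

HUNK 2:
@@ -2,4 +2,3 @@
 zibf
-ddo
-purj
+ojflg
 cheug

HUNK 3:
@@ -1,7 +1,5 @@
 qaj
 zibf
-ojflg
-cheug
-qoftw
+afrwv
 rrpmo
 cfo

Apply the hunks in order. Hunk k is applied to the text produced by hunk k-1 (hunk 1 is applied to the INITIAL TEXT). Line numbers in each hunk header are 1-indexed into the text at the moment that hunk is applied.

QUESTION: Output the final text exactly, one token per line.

Hunk 1: at line 4 remove [phov,ucq] add [qoftw,rrpmo] -> 9 lines: qaj zibf ddo purj cheug qoftw rrpmo cfo pkf
Hunk 2: at line 2 remove [ddo,purj] add [ojflg] -> 8 lines: qaj zibf ojflg cheug qoftw rrpmo cfo pkf
Hunk 3: at line 1 remove [ojflg,cheug,qoftw] add [afrwv] -> 6 lines: qaj zibf afrwv rrpmo cfo pkf

Answer: qaj
zibf
afrwv
rrpmo
cfo
pkf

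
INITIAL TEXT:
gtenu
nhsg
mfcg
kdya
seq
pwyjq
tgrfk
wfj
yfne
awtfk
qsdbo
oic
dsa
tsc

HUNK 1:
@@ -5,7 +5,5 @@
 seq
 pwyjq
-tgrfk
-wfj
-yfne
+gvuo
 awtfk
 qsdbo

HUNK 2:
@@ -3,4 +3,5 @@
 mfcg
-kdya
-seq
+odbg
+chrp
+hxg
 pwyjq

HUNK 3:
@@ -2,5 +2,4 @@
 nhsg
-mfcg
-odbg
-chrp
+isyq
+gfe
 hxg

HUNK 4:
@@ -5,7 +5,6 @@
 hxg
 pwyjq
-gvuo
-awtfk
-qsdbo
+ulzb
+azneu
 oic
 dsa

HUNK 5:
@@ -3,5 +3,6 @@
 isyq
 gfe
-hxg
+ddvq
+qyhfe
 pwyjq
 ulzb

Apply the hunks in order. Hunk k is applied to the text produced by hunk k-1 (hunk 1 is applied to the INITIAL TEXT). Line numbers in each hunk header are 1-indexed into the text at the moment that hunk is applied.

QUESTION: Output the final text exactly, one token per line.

Hunk 1: at line 5 remove [tgrfk,wfj,yfne] add [gvuo] -> 12 lines: gtenu nhsg mfcg kdya seq pwyjq gvuo awtfk qsdbo oic dsa tsc
Hunk 2: at line 3 remove [kdya,seq] add [odbg,chrp,hxg] -> 13 lines: gtenu nhsg mfcg odbg chrp hxg pwyjq gvuo awtfk qsdbo oic dsa tsc
Hunk 3: at line 2 remove [mfcg,odbg,chrp] add [isyq,gfe] -> 12 lines: gtenu nhsg isyq gfe hxg pwyjq gvuo awtfk qsdbo oic dsa tsc
Hunk 4: at line 5 remove [gvuo,awtfk,qsdbo] add [ulzb,azneu] -> 11 lines: gtenu nhsg isyq gfe hxg pwyjq ulzb azneu oic dsa tsc
Hunk 5: at line 3 remove [hxg] add [ddvq,qyhfe] -> 12 lines: gtenu nhsg isyq gfe ddvq qyhfe pwyjq ulzb azneu oic dsa tsc

Answer: gtenu
nhsg
isyq
gfe
ddvq
qyhfe
pwyjq
ulzb
azneu
oic
dsa
tsc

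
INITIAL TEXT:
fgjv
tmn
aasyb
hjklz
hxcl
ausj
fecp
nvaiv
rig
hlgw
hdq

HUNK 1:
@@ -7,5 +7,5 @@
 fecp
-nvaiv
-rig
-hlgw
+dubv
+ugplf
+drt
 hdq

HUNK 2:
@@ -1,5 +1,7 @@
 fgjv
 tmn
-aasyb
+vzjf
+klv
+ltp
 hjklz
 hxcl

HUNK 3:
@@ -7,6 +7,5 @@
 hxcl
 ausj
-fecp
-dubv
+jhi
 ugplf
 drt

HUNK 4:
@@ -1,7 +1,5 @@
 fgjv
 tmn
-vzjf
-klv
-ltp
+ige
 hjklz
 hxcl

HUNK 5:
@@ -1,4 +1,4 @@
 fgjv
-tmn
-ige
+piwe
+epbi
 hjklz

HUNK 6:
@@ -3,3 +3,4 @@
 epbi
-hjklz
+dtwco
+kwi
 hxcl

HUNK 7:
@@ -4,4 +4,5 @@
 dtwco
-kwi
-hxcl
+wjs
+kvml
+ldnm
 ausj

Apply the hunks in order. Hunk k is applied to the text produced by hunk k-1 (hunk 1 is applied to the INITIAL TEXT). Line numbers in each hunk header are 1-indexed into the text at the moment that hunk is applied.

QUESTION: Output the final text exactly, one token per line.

Hunk 1: at line 7 remove [nvaiv,rig,hlgw] add [dubv,ugplf,drt] -> 11 lines: fgjv tmn aasyb hjklz hxcl ausj fecp dubv ugplf drt hdq
Hunk 2: at line 1 remove [aasyb] add [vzjf,klv,ltp] -> 13 lines: fgjv tmn vzjf klv ltp hjklz hxcl ausj fecp dubv ugplf drt hdq
Hunk 3: at line 7 remove [fecp,dubv] add [jhi] -> 12 lines: fgjv tmn vzjf klv ltp hjklz hxcl ausj jhi ugplf drt hdq
Hunk 4: at line 1 remove [vzjf,klv,ltp] add [ige] -> 10 lines: fgjv tmn ige hjklz hxcl ausj jhi ugplf drt hdq
Hunk 5: at line 1 remove [tmn,ige] add [piwe,epbi] -> 10 lines: fgjv piwe epbi hjklz hxcl ausj jhi ugplf drt hdq
Hunk 6: at line 3 remove [hjklz] add [dtwco,kwi] -> 11 lines: fgjv piwe epbi dtwco kwi hxcl ausj jhi ugplf drt hdq
Hunk 7: at line 4 remove [kwi,hxcl] add [wjs,kvml,ldnm] -> 12 lines: fgjv piwe epbi dtwco wjs kvml ldnm ausj jhi ugplf drt hdq

Answer: fgjv
piwe
epbi
dtwco
wjs
kvml
ldnm
ausj
jhi
ugplf
drt
hdq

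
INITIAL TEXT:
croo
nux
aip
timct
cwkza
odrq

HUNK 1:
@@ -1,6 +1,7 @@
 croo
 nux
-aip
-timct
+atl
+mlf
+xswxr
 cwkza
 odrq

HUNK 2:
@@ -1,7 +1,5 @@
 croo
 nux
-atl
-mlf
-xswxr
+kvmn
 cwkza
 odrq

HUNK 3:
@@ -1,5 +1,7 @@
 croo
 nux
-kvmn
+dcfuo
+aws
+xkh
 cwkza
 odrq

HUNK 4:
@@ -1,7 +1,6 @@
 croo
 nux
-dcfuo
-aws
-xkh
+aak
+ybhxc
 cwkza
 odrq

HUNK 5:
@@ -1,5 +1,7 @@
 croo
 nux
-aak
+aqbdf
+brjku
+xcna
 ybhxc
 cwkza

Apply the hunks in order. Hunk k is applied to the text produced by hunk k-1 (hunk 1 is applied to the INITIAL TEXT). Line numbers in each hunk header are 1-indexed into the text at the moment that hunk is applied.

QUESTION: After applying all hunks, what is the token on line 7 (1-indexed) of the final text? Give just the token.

Answer: cwkza

Derivation:
Hunk 1: at line 1 remove [aip,timct] add [atl,mlf,xswxr] -> 7 lines: croo nux atl mlf xswxr cwkza odrq
Hunk 2: at line 1 remove [atl,mlf,xswxr] add [kvmn] -> 5 lines: croo nux kvmn cwkza odrq
Hunk 3: at line 1 remove [kvmn] add [dcfuo,aws,xkh] -> 7 lines: croo nux dcfuo aws xkh cwkza odrq
Hunk 4: at line 1 remove [dcfuo,aws,xkh] add [aak,ybhxc] -> 6 lines: croo nux aak ybhxc cwkza odrq
Hunk 5: at line 1 remove [aak] add [aqbdf,brjku,xcna] -> 8 lines: croo nux aqbdf brjku xcna ybhxc cwkza odrq
Final line 7: cwkza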